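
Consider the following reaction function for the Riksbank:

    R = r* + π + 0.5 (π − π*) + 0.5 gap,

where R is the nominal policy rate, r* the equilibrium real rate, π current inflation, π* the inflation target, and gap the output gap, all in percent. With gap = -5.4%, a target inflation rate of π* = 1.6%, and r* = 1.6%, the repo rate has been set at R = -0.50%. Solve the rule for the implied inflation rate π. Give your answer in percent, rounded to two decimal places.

0.93%

Collecting π: R = r* + (1 + 0.5) π − 0.5 π* + 0.5 gap
1.5 π = -0.50 − 1.6 + 0.5 × 1.6 − 0.5 × (-5.4) = 1.4
π = 1.4 / 1.5 = 0.93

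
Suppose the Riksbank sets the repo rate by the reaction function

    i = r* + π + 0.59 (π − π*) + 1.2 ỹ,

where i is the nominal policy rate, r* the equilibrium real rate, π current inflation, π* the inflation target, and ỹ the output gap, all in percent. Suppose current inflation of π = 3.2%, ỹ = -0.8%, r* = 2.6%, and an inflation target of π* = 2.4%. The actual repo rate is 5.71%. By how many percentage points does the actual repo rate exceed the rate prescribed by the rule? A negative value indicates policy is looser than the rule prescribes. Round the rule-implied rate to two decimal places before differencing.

i = 2.6 + 3.2 + 0.59 × (3.2 − 2.4) + 1.2 × (-0.8)
   = 2.6 + 3.2 + 0.472 − 0.96 = 5.31
Deviation = 5.71 − 5.31 = 0.40 pp.

0.40 pp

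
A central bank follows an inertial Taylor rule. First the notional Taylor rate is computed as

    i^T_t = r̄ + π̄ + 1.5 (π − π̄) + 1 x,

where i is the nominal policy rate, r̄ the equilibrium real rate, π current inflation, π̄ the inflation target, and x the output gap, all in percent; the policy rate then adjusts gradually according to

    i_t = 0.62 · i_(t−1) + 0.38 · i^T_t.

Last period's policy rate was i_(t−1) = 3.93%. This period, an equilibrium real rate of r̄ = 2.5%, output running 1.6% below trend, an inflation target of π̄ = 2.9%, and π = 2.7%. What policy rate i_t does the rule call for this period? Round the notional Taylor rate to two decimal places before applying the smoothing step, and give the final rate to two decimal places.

3.77%

Output 1.6% below potential → x = -1.6.
i^T_t = 2.5 + 2.9 + 1.5 × (2.7 − 2.9) + 1 × (-1.6)
   = 2.5 + 2.9 − 0.3 − 1.6 = 3.50
i_t = 0.62 × 3.93 + 0.38 × 3.50 = 2.4366 + 1.33 = 3.77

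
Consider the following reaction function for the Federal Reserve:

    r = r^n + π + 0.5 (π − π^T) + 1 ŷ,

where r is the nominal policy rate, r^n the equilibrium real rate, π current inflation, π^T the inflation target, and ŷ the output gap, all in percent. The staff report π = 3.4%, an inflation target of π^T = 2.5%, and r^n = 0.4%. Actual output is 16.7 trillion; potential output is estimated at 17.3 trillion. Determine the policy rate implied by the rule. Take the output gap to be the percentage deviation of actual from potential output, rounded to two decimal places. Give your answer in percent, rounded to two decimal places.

0.78%

Output gap = 100 × (16.7 − 17.3) / 17.3 = -3.47%.
r = 0.40 + 3.40 + 0.5 × (3.40 − 2.50) + 1 × (-3.47)
   = 0.40 + 3.4 + 0.45 − 3.47 = 0.78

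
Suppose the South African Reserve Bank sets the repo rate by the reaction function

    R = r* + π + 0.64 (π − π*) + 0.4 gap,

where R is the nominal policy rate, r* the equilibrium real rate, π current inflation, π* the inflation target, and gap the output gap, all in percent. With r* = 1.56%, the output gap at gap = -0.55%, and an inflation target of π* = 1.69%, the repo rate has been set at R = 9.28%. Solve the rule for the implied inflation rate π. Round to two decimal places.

5.50%

Collecting π: R = r* + (1 + 0.64) π − 0.64 π* + 0.4 gap
1.64 π = 9.28 − 1.56 + 0.64 × 1.69 − 0.4 × (-0.55) = 9.0216
π = 9.0216 / 1.64 = 5.50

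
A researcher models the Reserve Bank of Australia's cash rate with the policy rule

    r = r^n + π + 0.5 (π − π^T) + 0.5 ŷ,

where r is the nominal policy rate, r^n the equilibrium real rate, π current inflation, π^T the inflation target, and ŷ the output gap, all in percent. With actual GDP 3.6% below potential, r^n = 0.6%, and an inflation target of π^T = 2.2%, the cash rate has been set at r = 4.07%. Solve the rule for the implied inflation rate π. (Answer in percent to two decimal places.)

4.25%

Output 3.6% below potential → ŷ = -3.6.
Collecting π: r = r^n + (1 + 0.5) π − 0.5 π^T + 0.5 ŷ
1.5 π = 4.07 − 0.6 + 0.5 × 2.2 − 0.5 × (-3.6) = 6.37
π = 6.37 / 1.5 = 4.25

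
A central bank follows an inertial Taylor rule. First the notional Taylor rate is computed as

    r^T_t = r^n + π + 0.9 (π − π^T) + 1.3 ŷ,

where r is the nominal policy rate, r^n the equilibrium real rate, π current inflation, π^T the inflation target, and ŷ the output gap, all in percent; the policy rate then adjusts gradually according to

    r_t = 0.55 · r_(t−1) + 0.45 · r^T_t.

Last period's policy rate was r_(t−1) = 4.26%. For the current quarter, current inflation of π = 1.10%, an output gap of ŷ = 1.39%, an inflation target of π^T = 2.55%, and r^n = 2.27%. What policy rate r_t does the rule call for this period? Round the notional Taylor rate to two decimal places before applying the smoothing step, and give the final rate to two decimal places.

4.08%

r^T_t = 2.27 + 1.10 + 0.9 × (1.10 − 2.55) + 1.3 × 1.39
   = 2.27 + 1.1 − 1.305 + 1.807 = 3.87
r_t = 0.55 × 4.26 + 0.45 × 3.87 = 2.343 + 1.7415 = 4.08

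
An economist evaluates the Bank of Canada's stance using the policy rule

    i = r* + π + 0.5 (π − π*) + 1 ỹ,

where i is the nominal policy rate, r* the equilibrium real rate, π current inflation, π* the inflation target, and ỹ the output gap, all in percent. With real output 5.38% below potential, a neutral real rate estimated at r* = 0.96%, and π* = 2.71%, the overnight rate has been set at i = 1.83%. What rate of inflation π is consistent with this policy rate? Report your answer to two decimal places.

5.07%

Output 5.38% below potential → ỹ = -5.38.
Collecting π: i = r* + (1 + 0.5) π − 0.5 π* + 1 ỹ
1.5 π = 1.83 − 0.96 + 0.5 × 2.71 − 1 × (-5.38) = 7.605
π = 7.605 / 1.5 = 5.07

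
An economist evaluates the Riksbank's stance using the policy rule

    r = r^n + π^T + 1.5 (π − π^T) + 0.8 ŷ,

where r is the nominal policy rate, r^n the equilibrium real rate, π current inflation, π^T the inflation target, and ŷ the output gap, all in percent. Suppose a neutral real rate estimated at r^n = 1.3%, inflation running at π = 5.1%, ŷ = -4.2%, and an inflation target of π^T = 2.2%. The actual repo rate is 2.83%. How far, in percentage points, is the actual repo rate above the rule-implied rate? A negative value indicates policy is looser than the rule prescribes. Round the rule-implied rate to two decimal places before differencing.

-1.66 pp

r = 1.3 + 2.2 + 1.5 × (5.1 − 2.2) + 0.8 × (-4.2)
   = 1.3 + 2.2 + 4.35 − 3.36 = 4.49
Deviation = 2.83 − 4.49 = -1.66 pp.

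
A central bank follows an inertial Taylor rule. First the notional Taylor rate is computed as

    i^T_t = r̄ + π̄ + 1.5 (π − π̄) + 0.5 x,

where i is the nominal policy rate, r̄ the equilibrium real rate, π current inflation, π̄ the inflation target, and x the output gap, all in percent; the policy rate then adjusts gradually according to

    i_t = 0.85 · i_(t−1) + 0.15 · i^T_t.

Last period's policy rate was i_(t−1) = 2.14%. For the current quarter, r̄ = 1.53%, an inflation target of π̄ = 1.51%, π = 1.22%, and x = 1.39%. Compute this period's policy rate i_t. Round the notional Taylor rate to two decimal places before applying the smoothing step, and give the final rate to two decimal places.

i^T_t = 1.53 + 1.51 + 1.5 × (1.22 − 1.51) + 0.5 × 1.39
   = 1.53 + 1.51 − 0.435 + 0.695 = 3.30
i_t = 0.85 × 2.14 + 0.15 × 3.30 = 1.819 + 0.495 = 2.31

2.31%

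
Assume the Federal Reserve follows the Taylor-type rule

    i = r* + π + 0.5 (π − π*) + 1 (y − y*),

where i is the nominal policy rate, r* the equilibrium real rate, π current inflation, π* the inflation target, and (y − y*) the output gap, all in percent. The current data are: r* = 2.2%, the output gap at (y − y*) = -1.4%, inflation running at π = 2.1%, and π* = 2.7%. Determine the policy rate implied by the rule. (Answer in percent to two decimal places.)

i = 2.2 + 2.1 + 0.5 × (2.1 − 2.7) + 1 × (-1.4)
   = 2.2 + 2.1 − 0.3 − 1.4 = 2.60

2.60%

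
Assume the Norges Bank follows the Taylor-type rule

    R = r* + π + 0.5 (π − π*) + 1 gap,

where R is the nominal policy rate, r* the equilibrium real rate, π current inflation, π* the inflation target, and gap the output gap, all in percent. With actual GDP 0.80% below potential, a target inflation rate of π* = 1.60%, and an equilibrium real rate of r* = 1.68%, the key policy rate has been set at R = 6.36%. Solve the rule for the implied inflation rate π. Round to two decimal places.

4.19%

Output 0.80% below potential → gap = -0.80.
Collecting π: R = r* + (1 + 0.5) π − 0.5 π* + 1 gap
1.5 π = 6.36 − 1.68 + 0.5 × 1.60 − 1 × (-0.80) = 6.28
π = 6.28 / 1.5 = 4.19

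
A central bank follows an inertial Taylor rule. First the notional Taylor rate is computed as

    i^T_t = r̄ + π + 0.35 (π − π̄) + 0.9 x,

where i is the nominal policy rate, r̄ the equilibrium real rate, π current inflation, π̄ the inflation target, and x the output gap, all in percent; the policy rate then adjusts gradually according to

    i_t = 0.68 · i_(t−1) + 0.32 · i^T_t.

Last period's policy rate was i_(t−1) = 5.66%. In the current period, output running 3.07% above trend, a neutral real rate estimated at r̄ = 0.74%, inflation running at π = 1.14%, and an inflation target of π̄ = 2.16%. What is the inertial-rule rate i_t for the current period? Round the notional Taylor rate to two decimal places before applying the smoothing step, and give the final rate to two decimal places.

5.22%

Output 3.07% above potential → x = 3.07.
i^T_t = 0.74 + 1.14 + 0.35 × (1.14 − 2.16) + 0.9 × 3.07
   = 0.74 + 1.14 − 0.357 + 2.763 = 4.29
i_t = 0.68 × 5.66 + 0.32 × 4.29 = 3.8488 + 1.3728 = 5.22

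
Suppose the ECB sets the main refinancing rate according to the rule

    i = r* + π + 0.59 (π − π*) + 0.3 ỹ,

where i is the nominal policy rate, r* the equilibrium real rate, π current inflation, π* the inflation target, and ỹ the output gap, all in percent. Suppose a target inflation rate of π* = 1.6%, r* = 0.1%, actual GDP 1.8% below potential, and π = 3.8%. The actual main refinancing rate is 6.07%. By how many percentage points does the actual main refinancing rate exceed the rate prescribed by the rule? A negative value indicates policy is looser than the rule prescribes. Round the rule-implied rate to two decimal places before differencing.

Output 1.8% below potential → ỹ = -1.8.
i = 0.1 + 3.8 + 0.59 × (3.8 − 1.6) + 0.3 × (-1.8)
   = 0.1 + 3.8 + 1.298 − 0.54 = 4.66
Deviation = 6.07 − 4.66 = 1.41 pp.

1.41 pp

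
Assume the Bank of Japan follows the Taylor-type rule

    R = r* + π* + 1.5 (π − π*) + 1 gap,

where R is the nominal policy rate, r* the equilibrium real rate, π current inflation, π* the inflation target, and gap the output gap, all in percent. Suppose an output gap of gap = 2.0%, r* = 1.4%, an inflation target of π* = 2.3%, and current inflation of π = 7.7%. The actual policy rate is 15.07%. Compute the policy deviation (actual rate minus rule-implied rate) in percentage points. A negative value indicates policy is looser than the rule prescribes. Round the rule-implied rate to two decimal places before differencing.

R = 1.4 + 2.3 + 1.5 × (7.7 − 2.3) + 1 × 2.0
   = 1.4 + 2.3 + 8.1 + 2 = 13.80
Deviation = 15.07 − 13.80 = 1.27 pp.

1.27 pp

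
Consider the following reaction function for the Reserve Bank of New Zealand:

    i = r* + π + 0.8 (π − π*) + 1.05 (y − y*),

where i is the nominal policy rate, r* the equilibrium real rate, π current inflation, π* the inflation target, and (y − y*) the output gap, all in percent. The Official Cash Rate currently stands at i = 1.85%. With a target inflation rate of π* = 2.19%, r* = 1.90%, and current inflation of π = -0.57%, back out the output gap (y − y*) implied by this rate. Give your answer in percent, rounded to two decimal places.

2.60%

1.05 (y − y*) = 1.85 − 1.90 − (-0.57) − 0.8 × ((-0.57) − 2.19) = 2.728
(y − y*) = 2.728 / 1.05 = 2.60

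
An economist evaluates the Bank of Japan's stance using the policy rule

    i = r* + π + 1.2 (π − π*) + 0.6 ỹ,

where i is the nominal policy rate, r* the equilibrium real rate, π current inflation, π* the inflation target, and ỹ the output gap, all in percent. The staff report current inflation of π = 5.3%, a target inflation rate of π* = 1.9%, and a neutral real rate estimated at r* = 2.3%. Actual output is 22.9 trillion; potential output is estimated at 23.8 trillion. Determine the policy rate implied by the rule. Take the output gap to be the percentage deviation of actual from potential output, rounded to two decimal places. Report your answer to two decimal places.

Output gap = 100 × (22.9 − 23.8) / 23.8 = -3.78%.
i = 2.30 + 5.30 + 1.2 × (5.30 − 1.90) + 0.6 × (-3.78)
   = 2.30 + 5.3 + 4.08 − 2.268 = 9.41

9.41%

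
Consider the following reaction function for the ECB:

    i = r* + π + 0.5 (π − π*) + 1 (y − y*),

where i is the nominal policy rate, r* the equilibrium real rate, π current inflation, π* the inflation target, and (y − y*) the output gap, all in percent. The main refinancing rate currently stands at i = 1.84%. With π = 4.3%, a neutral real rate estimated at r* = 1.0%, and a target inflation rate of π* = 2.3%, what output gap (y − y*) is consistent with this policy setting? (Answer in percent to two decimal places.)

1 (y − y*) = 1.84 − 1.0 − 4.3 − 0.5 × (4.3 − 2.3) = -4.46
(y − y*) = -4.46 / 1 = -4.46

-4.46%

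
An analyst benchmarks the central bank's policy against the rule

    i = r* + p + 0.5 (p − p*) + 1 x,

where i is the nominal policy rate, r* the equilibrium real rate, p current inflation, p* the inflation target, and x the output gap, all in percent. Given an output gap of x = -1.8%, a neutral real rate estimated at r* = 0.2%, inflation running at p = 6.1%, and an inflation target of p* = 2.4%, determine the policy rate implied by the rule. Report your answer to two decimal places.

i = 0.2 + 6.1 + 0.5 × (6.1 − 2.4) + 1 × (-1.8)
   = 0.2 + 6.1 + 1.85 − 1.8 = 6.35

6.35%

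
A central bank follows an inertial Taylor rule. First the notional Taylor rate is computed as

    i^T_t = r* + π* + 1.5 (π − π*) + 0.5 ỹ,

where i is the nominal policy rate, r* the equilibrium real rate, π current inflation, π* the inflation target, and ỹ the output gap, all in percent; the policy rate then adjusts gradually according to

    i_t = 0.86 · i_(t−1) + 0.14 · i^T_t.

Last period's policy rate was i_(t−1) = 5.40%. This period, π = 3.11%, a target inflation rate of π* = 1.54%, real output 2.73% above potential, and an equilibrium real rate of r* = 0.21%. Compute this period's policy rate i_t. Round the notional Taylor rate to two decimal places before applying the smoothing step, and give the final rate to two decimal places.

Output 2.73% above potential → ỹ = 2.73.
i^T_t = 0.21 + 1.54 + 1.5 × (3.11 − 1.54) + 0.5 × 2.73
   = 0.21 + 1.54 + 2.355 + 1.365 = 5.47
i_t = 0.86 × 5.40 + 0.14 × 5.47 = 4.644 + 0.7658 = 5.41

5.41%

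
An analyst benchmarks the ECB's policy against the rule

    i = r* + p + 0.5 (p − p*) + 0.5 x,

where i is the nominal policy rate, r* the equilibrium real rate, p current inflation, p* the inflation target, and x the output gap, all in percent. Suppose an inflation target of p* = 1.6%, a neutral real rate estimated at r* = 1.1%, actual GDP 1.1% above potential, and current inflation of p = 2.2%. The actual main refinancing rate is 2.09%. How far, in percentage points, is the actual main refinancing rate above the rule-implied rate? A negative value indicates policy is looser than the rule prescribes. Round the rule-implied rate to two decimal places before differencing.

Output 1.1% above potential → x = 1.1.
i = 1.1 + 2.2 + 0.5 × (2.2 − 1.6) + 0.5 × 1.1
   = 1.1 + 2.2 + 0.3 + 0.55 = 4.15
Deviation = 2.09 − 4.15 = -2.06 pp.

-2.06 pp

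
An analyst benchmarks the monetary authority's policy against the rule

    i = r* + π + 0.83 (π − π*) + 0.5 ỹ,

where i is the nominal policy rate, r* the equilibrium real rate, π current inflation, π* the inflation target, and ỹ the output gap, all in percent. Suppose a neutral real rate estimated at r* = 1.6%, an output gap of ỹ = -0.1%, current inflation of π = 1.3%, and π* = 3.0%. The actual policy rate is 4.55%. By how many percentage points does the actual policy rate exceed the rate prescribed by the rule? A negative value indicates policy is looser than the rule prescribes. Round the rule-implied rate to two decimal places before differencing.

3.11 pp

i = 1.6 + 1.3 + 0.83 × (1.3 − 3.0) + 0.5 × (-0.1)
   = 1.6 + 1.3 − 1.411 − 0.05 = 1.44
Deviation = 4.55 − 1.44 = 3.11 pp.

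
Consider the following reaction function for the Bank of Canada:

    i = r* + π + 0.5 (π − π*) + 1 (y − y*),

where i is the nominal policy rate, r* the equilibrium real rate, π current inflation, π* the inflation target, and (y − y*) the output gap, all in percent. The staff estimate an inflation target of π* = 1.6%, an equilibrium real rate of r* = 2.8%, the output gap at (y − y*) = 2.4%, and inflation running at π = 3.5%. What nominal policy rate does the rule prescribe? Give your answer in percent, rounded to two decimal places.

i = 2.8 + 3.5 + 0.5 × (3.5 − 1.6) + 1 × 2.4
   = 2.8 + 3.5 + 0.95 + 2.4 = 9.65

9.65%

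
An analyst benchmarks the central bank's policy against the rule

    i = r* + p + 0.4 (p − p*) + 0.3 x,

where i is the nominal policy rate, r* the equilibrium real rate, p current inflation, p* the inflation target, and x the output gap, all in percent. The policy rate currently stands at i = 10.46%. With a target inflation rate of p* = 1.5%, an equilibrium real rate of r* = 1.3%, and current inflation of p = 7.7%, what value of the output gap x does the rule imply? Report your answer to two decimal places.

-3.40%

0.3 x = 10.46 − 1.3 − 7.7 − 0.4 × (7.7 − 1.5) = -1.02
x = -1.02 / 0.3 = -3.40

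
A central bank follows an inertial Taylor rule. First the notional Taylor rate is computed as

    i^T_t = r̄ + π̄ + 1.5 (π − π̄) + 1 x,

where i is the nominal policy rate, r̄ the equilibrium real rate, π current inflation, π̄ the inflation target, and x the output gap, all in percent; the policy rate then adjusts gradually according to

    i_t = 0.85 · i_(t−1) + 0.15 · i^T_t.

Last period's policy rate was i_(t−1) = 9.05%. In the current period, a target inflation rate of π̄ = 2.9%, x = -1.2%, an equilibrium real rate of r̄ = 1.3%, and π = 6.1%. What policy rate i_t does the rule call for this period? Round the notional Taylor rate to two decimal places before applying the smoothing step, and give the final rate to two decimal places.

8.86%

i^T_t = 1.3 + 2.9 + 1.5 × (6.1 − 2.9) + 1 × (-1.2)
   = 1.3 + 2.9 + 4.8 − 1.2 = 7.80
i_t = 0.85 × 9.05 + 0.15 × 7.80 = 7.6925 + 1.17 = 8.86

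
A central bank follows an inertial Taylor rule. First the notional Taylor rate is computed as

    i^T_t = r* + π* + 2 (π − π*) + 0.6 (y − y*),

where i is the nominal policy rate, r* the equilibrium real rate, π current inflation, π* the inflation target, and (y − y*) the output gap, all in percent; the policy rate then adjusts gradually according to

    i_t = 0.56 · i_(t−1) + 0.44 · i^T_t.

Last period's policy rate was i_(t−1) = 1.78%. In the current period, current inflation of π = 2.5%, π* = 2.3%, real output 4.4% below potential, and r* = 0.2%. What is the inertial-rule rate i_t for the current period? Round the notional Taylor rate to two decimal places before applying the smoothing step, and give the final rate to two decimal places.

Output 4.4% below potential → (y − y*) = -4.4.
i^T_t = 0.2 + 2.3 + 2 × (2.5 − 2.3) + 0.6 × (-4.4)
   = 0.2 + 2.3 + 0.4 − 2.64 = 0.26
i_t = 0.56 × 1.78 + 0.44 × 0.26 = 0.9968 + 0.1144 = 1.11

1.11%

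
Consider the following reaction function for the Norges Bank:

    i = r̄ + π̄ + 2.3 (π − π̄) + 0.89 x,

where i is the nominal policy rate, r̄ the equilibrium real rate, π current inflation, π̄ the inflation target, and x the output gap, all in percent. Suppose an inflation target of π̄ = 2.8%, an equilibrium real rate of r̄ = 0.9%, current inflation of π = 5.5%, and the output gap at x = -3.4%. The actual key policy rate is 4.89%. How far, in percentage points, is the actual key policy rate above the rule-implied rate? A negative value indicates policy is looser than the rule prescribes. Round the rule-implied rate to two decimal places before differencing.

-1.99 pp

i = 0.9 + 2.8 + 2.3 × (5.5 − 2.8) + 0.89 × (-3.4)
   = 0.9 + 2.8 + 6.21 − 3.026 = 6.88
Deviation = 4.89 − 6.88 = -1.99 pp.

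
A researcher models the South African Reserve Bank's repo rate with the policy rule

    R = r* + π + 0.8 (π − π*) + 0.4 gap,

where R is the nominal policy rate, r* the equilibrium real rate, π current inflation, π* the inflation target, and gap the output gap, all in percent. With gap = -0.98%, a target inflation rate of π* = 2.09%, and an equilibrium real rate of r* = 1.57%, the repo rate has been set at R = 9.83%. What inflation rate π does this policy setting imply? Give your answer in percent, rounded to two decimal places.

Collecting π: R = r* + (1 + 0.8) π − 0.8 π* + 0.4 gap
1.8 π = 9.83 − 1.57 + 0.8 × 2.09 − 0.4 × (-0.98) = 10.324
π = 10.324 / 1.8 = 5.74

5.74%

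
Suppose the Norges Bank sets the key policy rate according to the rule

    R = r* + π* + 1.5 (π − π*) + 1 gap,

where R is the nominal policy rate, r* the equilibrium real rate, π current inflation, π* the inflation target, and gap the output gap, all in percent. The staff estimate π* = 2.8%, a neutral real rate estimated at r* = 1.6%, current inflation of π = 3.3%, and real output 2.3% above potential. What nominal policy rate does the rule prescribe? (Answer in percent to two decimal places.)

Output 2.3% above potential → gap = 2.3.
R = 1.6 + 2.8 + 1.5 × (3.3 − 2.8) + 1 × 2.3
   = 1.6 + 2.8 + 0.75 + 2.3 = 7.45

7.45%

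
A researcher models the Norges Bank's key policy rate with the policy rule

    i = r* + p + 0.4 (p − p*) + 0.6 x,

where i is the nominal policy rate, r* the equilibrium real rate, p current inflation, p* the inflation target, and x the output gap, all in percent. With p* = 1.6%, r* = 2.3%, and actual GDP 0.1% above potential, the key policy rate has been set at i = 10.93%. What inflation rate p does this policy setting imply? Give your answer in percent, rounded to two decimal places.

Output 0.1% above potential → x = 0.1.
Collecting p: i = r* + (1 + 0.4) p − 0.4 p* + 0.6 x
1.4 p = 10.93 − 2.3 + 0.4 × 1.6 − 0.6 × 0.1 = 9.21
p = 9.21 / 1.4 = 6.58

6.58%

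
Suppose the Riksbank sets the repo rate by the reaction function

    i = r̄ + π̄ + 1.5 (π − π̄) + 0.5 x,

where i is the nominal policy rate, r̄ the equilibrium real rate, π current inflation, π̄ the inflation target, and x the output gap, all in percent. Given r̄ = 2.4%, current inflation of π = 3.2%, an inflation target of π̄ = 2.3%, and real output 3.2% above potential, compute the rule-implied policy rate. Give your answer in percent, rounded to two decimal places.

Output 3.2% above potential → x = 3.2.
i = 2.4 + 2.3 + 1.5 × (3.2 − 2.3) + 0.5 × 3.2
   = 2.4 + 2.3 + 1.35 + 1.6 = 7.65

7.65%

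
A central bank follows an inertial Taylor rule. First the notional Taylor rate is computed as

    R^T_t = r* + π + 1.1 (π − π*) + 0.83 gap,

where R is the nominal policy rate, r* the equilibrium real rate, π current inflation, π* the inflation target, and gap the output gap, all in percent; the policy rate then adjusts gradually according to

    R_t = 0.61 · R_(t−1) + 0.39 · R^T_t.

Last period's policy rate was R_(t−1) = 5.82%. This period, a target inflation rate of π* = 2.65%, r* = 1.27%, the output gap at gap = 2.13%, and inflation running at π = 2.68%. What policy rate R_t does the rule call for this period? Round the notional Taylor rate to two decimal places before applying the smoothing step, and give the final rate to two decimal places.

R^T_t = 1.27 + 2.68 + 1.1 × (2.68 − 2.65) + 0.83 × 2.13
   = 1.27 + 2.68 + 0.033 + 1.7679 = 5.75
R_t = 0.61 × 5.82 + 0.39 × 5.75 = 3.5502 + 2.2425 = 5.79

5.79%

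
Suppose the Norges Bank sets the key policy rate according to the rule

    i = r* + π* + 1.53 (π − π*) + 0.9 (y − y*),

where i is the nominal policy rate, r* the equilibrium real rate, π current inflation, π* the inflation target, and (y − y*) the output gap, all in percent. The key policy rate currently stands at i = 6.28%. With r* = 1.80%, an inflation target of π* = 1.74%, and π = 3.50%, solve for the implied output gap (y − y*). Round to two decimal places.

0.9 (y − y*) = 6.28 − 1.80 − 1.74 − 1.53 × (3.50 − 1.74) = 0.0472
(y − y*) = 0.0472 / 0.9 = 0.05

0.05%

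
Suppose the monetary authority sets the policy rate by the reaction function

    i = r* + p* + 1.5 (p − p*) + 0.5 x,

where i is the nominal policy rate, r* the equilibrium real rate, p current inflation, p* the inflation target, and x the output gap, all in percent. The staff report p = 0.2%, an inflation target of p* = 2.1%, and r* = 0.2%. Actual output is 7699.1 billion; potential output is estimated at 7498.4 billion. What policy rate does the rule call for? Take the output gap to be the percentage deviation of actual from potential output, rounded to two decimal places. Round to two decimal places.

Output gap = 100 × (7699.1 − 7498.4) / 7498.4 = 2.68%.
i = 0.20 + 2.10 + 1.5 × (0.20 − 2.10) + 0.5 × 2.68
   = 0.20 + 2.1 − 2.85 + 1.34 = 0.79

0.79%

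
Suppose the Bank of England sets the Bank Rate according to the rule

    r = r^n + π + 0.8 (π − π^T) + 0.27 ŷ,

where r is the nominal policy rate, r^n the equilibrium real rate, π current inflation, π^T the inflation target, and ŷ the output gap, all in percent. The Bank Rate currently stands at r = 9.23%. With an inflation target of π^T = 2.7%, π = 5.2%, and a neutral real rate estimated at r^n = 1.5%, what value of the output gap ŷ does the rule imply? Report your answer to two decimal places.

0.27 ŷ = 9.23 − 1.5 − 5.2 − 0.8 × (5.2 − 2.7) = 0.53
ŷ = 0.53 / 0.27 = 1.96

1.96%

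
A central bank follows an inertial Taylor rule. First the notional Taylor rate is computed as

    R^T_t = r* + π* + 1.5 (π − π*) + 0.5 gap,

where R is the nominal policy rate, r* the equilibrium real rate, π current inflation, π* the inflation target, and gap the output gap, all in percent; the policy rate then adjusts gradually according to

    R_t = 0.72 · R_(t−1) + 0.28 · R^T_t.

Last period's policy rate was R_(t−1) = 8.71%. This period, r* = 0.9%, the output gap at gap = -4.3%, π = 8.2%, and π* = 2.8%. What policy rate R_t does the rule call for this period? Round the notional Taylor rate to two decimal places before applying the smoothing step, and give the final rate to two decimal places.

R^T_t = 0.9 + 2.8 + 1.5 × (8.2 − 2.8) + 0.5 × (-4.3)
   = 0.9 + 2.8 + 8.1 − 2.15 = 9.65
R_t = 0.72 × 8.71 + 0.28 × 9.65 = 6.2712 + 2.702 = 8.97

8.97%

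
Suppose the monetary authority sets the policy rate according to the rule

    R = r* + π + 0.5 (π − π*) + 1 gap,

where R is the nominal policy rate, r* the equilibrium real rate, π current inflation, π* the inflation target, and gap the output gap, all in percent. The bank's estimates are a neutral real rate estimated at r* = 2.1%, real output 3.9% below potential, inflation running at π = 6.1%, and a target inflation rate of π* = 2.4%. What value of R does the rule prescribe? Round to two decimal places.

Output 3.9% below potential → gap = -3.9.
R = 2.1 + 6.1 + 0.5 × (6.1 − 2.4) + 1 × (-3.9)
   = 2.1 + 6.1 + 1.85 − 3.9 = 6.15

6.15%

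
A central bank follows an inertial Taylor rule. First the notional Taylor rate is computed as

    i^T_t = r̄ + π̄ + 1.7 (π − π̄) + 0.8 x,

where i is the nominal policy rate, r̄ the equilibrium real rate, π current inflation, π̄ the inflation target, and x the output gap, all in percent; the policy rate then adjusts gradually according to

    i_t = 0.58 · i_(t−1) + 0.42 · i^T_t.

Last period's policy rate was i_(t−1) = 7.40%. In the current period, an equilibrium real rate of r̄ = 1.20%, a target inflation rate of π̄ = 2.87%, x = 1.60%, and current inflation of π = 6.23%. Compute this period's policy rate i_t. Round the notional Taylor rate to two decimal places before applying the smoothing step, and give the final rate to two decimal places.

8.94%

i^T_t = 1.20 + 2.87 + 1.7 × (6.23 − 2.87) + 0.8 × 1.60
   = 1.20 + 2.87 + 5.712 + 1.28 = 11.06
i_t = 0.58 × 7.40 + 0.42 × 11.06 = 4.292 + 4.6452 = 8.94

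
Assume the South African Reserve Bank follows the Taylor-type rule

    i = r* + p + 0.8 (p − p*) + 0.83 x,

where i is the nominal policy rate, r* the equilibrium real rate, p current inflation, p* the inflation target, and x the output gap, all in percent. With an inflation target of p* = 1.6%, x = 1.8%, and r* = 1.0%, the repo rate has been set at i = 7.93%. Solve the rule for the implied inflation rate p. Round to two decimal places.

3.73%

Collecting p: i = r* + (1 + 0.8) p − 0.8 p* + 0.83 x
1.8 p = 7.93 − 1.0 + 0.8 × 1.6 − 0.83 × 1.8 = 6.716
p = 6.716 / 1.8 = 3.73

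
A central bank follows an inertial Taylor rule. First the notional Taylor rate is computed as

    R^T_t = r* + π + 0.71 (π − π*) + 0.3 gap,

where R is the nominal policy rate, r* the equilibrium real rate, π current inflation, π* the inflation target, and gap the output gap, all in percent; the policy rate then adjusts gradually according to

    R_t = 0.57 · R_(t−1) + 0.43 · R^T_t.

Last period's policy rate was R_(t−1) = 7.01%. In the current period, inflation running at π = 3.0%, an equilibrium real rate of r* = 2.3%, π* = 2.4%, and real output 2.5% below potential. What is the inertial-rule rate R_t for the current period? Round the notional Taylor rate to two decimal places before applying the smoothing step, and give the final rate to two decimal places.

Output 2.5% below potential → gap = -2.5.
R^T_t = 2.3 + 3.0 + 0.71 × (3.0 − 2.4) + 0.3 × (-2.5)
   = 2.3 + 3 + 0.426 − 0.75 = 4.98
R_t = 0.57 × 7.01 + 0.43 × 4.98 = 3.9957 + 2.1414 = 6.14

6.14%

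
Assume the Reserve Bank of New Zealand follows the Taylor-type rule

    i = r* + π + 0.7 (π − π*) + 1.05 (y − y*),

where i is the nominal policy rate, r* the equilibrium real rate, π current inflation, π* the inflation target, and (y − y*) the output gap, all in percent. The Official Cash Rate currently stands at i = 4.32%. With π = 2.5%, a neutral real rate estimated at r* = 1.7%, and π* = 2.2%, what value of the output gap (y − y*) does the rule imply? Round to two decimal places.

1.05 (y − y*) = 4.32 − 1.7 − 2.5 − 0.7 × (2.5 − 2.2) = -0.09
(y − y*) = -0.09 / 1.05 = -0.09

-0.09%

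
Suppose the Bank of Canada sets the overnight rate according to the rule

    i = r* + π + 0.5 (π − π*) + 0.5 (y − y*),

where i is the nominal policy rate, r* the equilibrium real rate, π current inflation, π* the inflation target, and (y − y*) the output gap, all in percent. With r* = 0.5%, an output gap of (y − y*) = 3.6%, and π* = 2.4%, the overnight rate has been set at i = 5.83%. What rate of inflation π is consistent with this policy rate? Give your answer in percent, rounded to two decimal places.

3.15%

Collecting π: i = r* + (1 + 0.5) π − 0.5 π* + 0.5 (y − y*)
1.5 π = 5.83 − 0.5 + 0.5 × 2.4 − 0.5 × 3.6 = 4.73
π = 4.73 / 1.5 = 3.15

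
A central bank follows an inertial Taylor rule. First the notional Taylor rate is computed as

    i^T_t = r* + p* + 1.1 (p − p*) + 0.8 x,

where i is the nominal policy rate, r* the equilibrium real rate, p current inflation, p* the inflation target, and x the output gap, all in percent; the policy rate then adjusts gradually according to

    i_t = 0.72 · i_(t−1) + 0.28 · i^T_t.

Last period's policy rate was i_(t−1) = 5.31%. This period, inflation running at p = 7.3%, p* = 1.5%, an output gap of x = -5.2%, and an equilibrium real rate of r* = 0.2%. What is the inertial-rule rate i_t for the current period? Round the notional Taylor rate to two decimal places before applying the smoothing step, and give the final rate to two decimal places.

4.92%

i^T_t = 0.2 + 1.5 + 1.1 × (7.3 − 1.5) + 0.8 × (-5.2)
   = 0.2 + 1.5 + 6.38 − 4.16 = 3.92
i_t = 0.72 × 5.31 + 0.28 × 3.92 = 3.8232 + 1.0976 = 4.92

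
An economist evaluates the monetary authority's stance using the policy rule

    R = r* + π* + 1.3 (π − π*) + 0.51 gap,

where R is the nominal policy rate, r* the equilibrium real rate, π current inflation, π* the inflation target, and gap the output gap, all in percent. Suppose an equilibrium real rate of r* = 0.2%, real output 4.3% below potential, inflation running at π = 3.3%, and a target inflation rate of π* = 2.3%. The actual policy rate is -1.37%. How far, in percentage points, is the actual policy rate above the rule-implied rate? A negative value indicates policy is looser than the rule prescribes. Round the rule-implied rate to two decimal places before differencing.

-2.98 pp

Output 4.3% below potential → gap = -4.3.
R = 0.2 + 2.3 + 1.3 × (3.3 − 2.3) + 0.51 × (-4.3)
   = 0.2 + 2.3 + 1.3 − 2.193 = 1.61
Deviation = -1.37 − 1.61 = -2.98 pp.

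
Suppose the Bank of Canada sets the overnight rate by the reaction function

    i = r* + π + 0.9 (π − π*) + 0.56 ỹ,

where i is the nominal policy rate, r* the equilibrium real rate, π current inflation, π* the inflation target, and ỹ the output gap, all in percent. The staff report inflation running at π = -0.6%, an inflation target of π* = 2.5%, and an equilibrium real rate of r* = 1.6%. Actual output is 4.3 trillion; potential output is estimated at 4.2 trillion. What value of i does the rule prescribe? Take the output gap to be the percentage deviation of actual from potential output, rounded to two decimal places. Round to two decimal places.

Output gap = 100 × (4.3 − 4.2) / 4.2 = 2.38%.
i = 1.60 + (-0.60) + 0.9 × (-0.60 − 2.50) + 0.56 × 2.38
   = 1.60 − 0.6 − 2.79 + 1.3328 = -0.46

-0.46%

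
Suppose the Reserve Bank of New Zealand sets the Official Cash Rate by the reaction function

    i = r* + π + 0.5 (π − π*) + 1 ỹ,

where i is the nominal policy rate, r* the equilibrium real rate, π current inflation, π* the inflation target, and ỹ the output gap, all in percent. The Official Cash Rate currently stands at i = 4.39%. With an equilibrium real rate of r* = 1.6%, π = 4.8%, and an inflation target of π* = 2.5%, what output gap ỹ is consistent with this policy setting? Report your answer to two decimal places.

-3.16%

1 ỹ = 4.39 − 1.6 − 4.8 − 0.5 × (4.8 − 2.5) = -3.16
ỹ = -3.16 / 1 = -3.16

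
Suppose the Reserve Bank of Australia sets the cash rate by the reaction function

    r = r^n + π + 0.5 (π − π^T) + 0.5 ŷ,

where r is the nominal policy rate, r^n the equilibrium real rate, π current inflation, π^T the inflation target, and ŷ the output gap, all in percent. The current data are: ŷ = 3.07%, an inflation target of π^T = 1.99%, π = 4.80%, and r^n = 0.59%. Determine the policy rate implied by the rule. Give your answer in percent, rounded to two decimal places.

r = 0.59 + 4.80 + 0.5 × (4.80 − 1.99) + 0.5 × 3.07
   = 0.59 + 4.8 + 1.405 + 1.535 = 8.33

8.33%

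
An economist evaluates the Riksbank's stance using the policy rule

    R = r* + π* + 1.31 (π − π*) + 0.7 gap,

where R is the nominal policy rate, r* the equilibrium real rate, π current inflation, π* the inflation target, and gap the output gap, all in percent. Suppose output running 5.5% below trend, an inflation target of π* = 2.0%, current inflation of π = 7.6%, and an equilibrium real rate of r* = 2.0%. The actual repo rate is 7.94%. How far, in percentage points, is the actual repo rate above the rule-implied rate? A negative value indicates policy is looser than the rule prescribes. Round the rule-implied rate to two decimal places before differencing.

0.45 pp

Output 5.5% below potential → gap = -5.5.
R = 2.0 + 2.0 + 1.31 × (7.6 − 2.0) + 0.7 × (-5.5)
   = 2.0 + 2 + 7.336 − 3.85 = 7.49
Deviation = 7.94 − 7.49 = 0.45 pp.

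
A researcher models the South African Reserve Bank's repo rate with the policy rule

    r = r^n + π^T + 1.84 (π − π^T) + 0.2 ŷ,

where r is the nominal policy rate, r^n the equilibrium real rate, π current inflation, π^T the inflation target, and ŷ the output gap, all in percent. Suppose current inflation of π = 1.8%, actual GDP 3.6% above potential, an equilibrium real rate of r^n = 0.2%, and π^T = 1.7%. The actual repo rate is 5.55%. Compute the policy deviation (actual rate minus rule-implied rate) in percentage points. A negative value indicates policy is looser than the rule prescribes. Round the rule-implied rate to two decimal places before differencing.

2.75 pp

Output 3.6% above potential → ŷ = 3.6.
r = 0.2 + 1.7 + 1.84 × (1.8 − 1.7) + 0.2 × 3.6
   = 0.2 + 1.7 + 0.184 + 0.72 = 2.80
Deviation = 5.55 − 2.80 = 2.75 pp.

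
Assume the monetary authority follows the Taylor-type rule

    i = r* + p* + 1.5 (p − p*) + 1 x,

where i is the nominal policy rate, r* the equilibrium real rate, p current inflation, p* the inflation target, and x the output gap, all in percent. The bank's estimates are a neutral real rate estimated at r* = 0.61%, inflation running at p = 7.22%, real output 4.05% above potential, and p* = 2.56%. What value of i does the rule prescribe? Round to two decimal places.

Output 4.05% above potential → x = 4.05.
i = 0.61 + 2.56 + 1.5 × (7.22 − 2.56) + 1 × 4.05
   = 0.61 + 2.56 + 6.99 + 4.05 = 14.21

14.21%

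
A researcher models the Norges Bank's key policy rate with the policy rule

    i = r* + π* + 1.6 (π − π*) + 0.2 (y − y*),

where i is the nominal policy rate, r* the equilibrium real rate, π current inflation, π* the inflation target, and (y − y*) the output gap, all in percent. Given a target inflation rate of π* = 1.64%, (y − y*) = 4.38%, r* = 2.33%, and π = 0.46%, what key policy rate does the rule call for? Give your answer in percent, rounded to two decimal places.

i = 2.33 + 1.64 + 1.6 × (0.46 − 1.64) + 0.2 × 4.38
   = 2.33 + 1.64 − 1.888 + 0.876 = 2.96

2.96%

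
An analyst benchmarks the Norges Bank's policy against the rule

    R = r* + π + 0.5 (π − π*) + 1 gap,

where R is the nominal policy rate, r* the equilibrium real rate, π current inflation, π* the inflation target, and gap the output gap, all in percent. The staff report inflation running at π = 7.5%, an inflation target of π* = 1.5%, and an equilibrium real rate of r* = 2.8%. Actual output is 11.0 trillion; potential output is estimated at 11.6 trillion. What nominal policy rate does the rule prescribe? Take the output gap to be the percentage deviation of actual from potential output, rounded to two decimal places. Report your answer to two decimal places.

Output gap = 100 × (11.0 − 11.6) / 11.6 = -5.17%.
R = 2.80 + 7.50 + 0.5 × (7.50 − 1.50) + 1 × (-5.17)
   = 2.80 + 7.5 + 3 − 5.17 = 8.13

8.13%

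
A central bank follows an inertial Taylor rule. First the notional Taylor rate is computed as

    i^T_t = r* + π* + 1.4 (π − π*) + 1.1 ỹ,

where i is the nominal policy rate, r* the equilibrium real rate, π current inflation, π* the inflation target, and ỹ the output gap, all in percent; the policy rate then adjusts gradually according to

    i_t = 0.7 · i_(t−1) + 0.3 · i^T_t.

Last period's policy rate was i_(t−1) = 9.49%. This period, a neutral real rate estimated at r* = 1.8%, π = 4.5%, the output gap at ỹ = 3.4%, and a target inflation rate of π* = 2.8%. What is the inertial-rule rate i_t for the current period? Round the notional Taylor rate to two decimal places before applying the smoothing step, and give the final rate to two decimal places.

i^T_t = 1.8 + 2.8 + 1.4 × (4.5 − 2.8) + 1.1 × 3.4
   = 1.8 + 2.8 + 2.38 + 3.74 = 10.72
i_t = 0.7 × 9.49 + 0.3 × 10.72 = 6.643 + 3.216 = 9.86

9.86%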